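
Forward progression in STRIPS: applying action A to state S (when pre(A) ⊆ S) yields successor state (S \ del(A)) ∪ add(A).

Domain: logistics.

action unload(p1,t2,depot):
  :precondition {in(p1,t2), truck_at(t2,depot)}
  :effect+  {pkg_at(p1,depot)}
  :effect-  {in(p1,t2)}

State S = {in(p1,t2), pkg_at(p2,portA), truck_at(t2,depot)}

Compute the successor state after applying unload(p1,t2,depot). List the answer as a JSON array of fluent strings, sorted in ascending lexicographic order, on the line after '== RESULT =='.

Compute (S \ del) ∪ add:
  pre ⊆ S: {in(p1,t2), truck_at(t2,depot)} ⊆ S  — applicable
  S \ del = {pkg_at(p2,portA), truck_at(t2,depot)}
  ∪ add   = {pkg_at(p1,depot), pkg_at(p2,portA), truck_at(t2,depot)}

== RESULT ==
["pkg_at(p1,depot)", "pkg_at(p2,portA)", "truck_at(t2,depot)"]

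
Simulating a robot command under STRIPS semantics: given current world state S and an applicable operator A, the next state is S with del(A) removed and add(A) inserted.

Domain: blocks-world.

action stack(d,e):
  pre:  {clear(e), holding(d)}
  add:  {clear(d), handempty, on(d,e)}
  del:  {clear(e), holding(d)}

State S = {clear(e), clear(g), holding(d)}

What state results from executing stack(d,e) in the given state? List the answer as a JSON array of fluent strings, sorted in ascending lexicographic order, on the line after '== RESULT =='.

Progress:
  pre ⊆ S: {clear(e), holding(d)} ⊆ S  — applicable
  S \ del = {clear(g)}
  ∪ add   = {clear(d), clear(g), handempty, on(d,e)}

== RESULT ==
["clear(d)", "clear(g)", "handempty", "on(d,e)"]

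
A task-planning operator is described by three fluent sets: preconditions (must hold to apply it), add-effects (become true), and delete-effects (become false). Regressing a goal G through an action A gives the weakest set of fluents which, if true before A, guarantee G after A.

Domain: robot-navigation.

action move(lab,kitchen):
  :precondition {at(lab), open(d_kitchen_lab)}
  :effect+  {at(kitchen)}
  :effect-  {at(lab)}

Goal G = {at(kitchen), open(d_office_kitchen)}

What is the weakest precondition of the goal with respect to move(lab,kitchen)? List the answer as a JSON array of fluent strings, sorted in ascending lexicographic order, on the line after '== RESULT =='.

Compute (G \ add) ∪ pre:
  G ∩ del = {}  (empty — regression defined)
  G \ add = {at(kitchen), open(d_office_kitchen)} \ {at(kitchen)} = {open(d_office_kitchen)}
  ∪ pre   = {open(d_office_kitchen)} ∪ {at(lab), open(d_kitchen_lab)}
          = {at(lab), open(d_kitchen_lab), open(d_office_kitchen)}

== RESULT ==
["at(lab)", "open(d_kitchen_lab)", "open(d_office_kitchen)"]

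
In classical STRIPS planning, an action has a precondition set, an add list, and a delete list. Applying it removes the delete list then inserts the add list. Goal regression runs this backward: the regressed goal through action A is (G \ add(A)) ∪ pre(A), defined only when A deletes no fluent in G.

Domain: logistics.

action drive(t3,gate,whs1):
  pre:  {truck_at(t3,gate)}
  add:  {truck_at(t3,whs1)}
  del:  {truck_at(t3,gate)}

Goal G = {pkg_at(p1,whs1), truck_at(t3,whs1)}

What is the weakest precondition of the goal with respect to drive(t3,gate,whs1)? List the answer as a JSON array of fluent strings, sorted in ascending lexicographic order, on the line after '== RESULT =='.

Compute (G \ add) ∪ pre:
  G ∩ del = {}  (empty — regression defined)
  G \ add = {pkg_at(p1,whs1), truck_at(t3,whs1)} \ {truck_at(t3,whs1)} = {pkg_at(p1,whs1)}
  ∪ pre   = {pkg_at(p1,whs1)} ∪ {truck_at(t3,gate)}
          = {pkg_at(p1,whs1), truck_at(t3,gate)}

== RESULT ==
["pkg_at(p1,whs1)", "truck_at(t3,gate)"]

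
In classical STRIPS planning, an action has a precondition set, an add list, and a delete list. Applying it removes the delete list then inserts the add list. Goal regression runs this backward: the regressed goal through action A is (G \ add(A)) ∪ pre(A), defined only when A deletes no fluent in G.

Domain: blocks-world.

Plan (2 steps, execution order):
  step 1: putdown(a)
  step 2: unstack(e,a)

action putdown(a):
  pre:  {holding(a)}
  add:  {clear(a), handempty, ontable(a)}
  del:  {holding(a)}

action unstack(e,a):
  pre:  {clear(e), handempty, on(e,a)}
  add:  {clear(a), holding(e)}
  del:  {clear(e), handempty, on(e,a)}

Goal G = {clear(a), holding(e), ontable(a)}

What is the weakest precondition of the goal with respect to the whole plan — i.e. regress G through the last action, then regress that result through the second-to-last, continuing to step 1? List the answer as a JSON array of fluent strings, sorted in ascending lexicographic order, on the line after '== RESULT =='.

Regress step by step:
  through step 2 (unstack(e,a)): drop {clear(a), holding(e)}, keep {ontable(a)}, require {clear(e), handempty, on(e,a)}
    → {clear(e), handempty, on(e,a), ontable(a)}
  through step 1 (putdown(a)): drop {handempty, ontable(a)}, keep {clear(e), on(e,a)}, require {holding(a)}
    → {clear(e), holding(a), on(e,a)}

== RESULT ==
["clear(e)", "holding(a)", "on(e,a)"]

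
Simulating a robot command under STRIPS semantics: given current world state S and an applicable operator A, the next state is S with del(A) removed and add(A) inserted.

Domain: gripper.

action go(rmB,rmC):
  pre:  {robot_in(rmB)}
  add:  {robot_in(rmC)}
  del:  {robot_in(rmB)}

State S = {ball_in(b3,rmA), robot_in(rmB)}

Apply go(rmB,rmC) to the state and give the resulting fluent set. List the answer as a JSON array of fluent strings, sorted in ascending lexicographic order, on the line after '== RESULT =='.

Compute (S \ del) ∪ add:
  pre ⊆ S: {robot_in(rmB)} ⊆ S  — applicable
  S \ del = {ball_in(b3,rmA)}
  ∪ add   = {ball_in(b3,rmA), robot_in(rmC)}

== RESULT ==
["ball_in(b3,rmA)", "robot_in(rmC)"]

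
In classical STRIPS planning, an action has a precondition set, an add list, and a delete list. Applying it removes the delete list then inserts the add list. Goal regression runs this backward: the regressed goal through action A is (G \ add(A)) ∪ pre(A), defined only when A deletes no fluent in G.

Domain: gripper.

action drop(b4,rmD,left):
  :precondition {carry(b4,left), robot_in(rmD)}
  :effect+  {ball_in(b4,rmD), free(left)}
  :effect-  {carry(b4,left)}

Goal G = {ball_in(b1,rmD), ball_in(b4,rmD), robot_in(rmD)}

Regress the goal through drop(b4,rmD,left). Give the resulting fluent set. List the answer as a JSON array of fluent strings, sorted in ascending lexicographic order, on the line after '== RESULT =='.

Regress:
  G ∩ del = {}  (empty — regression defined)
  G \ add = {ball_in(b1,rmD), ball_in(b4,rmD), robot_in(rmD)} \ {ball_in(b4,rmD), free(left)} = {ball_in(b1,rmD), robot_in(rmD)}
  ∪ pre   = {ball_in(b1,rmD), robot_in(rmD)} ∪ {carry(b4,left), robot_in(rmD)}
          = {ball_in(b1,rmD), carry(b4,left), robot_in(rmD)}

== RESULT ==
["ball_in(b1,rmD)", "carry(b4,left)", "robot_in(rmD)"]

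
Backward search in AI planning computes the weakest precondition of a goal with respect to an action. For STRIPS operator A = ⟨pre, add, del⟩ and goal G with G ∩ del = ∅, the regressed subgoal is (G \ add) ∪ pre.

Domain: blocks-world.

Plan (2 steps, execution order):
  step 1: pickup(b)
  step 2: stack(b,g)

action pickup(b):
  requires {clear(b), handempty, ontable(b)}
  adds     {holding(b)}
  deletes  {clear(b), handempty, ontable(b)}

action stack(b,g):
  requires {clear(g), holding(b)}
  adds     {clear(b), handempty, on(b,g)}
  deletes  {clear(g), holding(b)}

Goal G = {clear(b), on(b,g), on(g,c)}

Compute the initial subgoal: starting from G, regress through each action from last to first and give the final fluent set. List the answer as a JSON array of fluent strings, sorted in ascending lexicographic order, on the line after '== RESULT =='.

Work backward from the goal:
  through step 2 (stack(b,g)): drop {clear(b), on(b,g)}, keep {on(g,c)}, require {clear(g), holding(b)}
    → {clear(g), holding(b), on(g,c)}
  through step 1 (pickup(b)): drop {holding(b)}, keep {clear(g), on(g,c)}, require {clear(b), handempty, ontable(b)}
    → {clear(b), clear(g), handempty, on(g,c), ontable(b)}

== RESULT ==
["clear(b)", "clear(g)", "handempty", "on(g,c)", "ontable(b)"]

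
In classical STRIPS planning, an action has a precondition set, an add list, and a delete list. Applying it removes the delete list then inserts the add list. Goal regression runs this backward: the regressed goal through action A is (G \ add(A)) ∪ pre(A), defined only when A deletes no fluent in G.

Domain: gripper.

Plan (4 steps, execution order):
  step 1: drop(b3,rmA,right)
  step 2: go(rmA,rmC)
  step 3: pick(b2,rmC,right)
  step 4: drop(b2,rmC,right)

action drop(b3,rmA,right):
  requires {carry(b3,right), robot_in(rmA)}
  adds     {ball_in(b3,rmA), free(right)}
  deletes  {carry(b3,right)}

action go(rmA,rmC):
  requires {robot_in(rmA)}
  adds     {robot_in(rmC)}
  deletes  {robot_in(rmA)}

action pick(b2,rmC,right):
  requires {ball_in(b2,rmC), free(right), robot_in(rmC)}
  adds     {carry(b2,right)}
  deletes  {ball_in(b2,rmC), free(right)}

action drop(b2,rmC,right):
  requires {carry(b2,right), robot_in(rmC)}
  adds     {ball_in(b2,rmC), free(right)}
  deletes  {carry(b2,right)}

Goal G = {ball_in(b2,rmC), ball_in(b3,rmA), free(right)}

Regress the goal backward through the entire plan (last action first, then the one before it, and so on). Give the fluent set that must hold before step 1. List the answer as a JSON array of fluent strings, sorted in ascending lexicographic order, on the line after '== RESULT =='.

Work backward from the goal:
  through step 4 (drop(b2,rmC,right)): drop {ball_in(b2,rmC), free(right)}, keep {ball_in(b3,rmA)}, require {carry(b2,right), robot_in(rmC)}
    → {ball_in(b3,rmA), carry(b2,right), robot_in(rmC)}
  through step 3 (pick(b2,rmC,right)): drop {carry(b2,right)}, keep {ball_in(b3,rmA), robot_in(rmC)}, require {ball_in(b2,rmC), free(right), robot_in(rmC)}
    → {ball_in(b2,rmC), ball_in(b3,rmA), free(right), robot_in(rmC)}
  through step 2 (go(rmA,rmC)): drop {robot_in(rmC)}, keep {ball_in(b2,rmC), ball_in(b3,rmA), free(right)}, require {robot_in(rmA)}
    → {ball_in(b2,rmC), ball_in(b3,rmA), free(right), robot_in(rmA)}
  through step 1 (drop(b3,rmA,right)): drop {ball_in(b3,rmA), free(right)}, keep {ball_in(b2,rmC), robot_in(rmA)}, require {carry(b3,right), robot_in(rmA)}
    → {ball_in(b2,rmC), carry(b3,right), robot_in(rmA)}

== RESULT ==
["ball_in(b2,rmC)", "carry(b3,right)", "robot_in(rmA)"]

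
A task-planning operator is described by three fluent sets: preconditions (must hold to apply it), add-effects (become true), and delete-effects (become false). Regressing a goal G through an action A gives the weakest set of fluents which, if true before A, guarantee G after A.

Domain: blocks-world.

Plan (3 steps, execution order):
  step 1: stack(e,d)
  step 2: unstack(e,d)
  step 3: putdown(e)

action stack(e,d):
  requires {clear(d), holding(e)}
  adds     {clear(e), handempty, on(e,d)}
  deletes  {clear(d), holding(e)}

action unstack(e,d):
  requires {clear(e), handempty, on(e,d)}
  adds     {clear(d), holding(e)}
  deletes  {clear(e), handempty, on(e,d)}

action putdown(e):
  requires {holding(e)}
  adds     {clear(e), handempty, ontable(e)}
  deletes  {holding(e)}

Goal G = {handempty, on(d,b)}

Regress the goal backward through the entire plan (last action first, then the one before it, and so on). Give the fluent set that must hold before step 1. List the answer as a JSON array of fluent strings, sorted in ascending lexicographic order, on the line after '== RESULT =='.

Work backward from the goal:
  through step 3 (putdown(e)): drop {handempty}, keep {on(d,b)}, require {holding(e)}
    → {holding(e), on(d,b)}
  through step 2 (unstack(e,d)): drop {holding(e)}, keep {on(d,b)}, require {clear(e), handempty, on(e,d)}
    → {clear(e), handempty, on(d,b), on(e,d)}
  through step 1 (stack(e,d)): drop {clear(e), handempty, on(e,d)}, keep {on(d,b)}, require {clear(d), holding(e)}
    → {clear(d), holding(e), on(d,b)}

== RESULT ==
["clear(d)", "holding(e)", "on(d,b)"]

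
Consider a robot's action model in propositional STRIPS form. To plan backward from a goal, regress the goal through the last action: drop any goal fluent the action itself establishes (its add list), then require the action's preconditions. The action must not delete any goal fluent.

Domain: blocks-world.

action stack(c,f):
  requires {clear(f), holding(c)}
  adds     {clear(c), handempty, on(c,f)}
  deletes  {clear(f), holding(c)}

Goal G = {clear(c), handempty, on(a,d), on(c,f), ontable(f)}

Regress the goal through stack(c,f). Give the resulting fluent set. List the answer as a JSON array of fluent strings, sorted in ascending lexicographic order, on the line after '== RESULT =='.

Compute (G \ add) ∪ pre:
  G ∩ del = {}  (empty — regression defined)
  G \ add = {clear(c), handempty, on(a,d), on(c,f), ontable(f)} \ {clear(c), handempty, on(c,f)} = {on(a,d), ontable(f)}
  ∪ pre   = {on(a,d), ontable(f)} ∪ {clear(f), holding(c)}
          = {clear(f), holding(c), on(a,d), ontable(f)}

== RESULT ==
["clear(f)", "holding(c)", "on(a,d)", "ontable(f)"]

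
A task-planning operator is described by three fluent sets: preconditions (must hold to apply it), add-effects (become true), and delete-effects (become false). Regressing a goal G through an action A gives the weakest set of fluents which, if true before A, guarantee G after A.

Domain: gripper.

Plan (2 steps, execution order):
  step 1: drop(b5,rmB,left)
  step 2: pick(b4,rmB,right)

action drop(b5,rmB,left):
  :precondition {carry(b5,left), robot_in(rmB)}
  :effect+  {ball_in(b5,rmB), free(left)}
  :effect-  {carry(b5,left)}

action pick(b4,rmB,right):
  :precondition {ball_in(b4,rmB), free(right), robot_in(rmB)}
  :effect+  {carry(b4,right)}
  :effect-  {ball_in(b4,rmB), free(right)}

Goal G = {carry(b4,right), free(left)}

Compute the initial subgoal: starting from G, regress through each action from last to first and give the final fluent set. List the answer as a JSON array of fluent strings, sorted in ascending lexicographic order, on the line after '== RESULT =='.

Work backward from the goal:
  through step 2 (pick(b4,rmB,right)): drop {carry(b4,right)}, keep {free(left)}, require {ball_in(b4,rmB), free(right), robot_in(rmB)}
    → {ball_in(b4,rmB), free(left), free(right), robot_in(rmB)}
  through step 1 (drop(b5,rmB,left)): drop {free(left)}, keep {ball_in(b4,rmB), free(right), robot_in(rmB)}, require {carry(b5,left), robot_in(rmB)}
    → {ball_in(b4,rmB), carry(b5,left), free(right), robot_in(rmB)}

== RESULT ==
["ball_in(b4,rmB)", "carry(b5,left)", "free(right)", "robot_in(rmB)"]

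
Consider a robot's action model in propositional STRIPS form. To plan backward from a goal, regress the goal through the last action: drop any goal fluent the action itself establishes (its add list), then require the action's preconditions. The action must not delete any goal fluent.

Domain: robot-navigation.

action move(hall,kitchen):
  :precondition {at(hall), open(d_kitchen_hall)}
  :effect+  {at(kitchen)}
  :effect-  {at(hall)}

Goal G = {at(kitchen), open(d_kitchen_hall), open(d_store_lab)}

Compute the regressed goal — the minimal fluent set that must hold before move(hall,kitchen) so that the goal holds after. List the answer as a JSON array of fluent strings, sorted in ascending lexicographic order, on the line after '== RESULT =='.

Compute (G \ add) ∪ pre:
  G ∩ del = {}  (empty — regression defined)
  G \ add = {at(kitchen), open(d_kitchen_hall), open(d_store_lab)} \ {at(kitchen)} = {open(d_kitchen_hall), open(d_store_lab)}
  ∪ pre   = {open(d_kitchen_hall), open(d_store_lab)} ∪ {at(hall), open(d_kitchen_hall)}
          = {at(hall), open(d_kitchen_hall), open(d_store_lab)}

== RESULT ==
["at(hall)", "open(d_kitchen_hall)", "open(d_store_lab)"]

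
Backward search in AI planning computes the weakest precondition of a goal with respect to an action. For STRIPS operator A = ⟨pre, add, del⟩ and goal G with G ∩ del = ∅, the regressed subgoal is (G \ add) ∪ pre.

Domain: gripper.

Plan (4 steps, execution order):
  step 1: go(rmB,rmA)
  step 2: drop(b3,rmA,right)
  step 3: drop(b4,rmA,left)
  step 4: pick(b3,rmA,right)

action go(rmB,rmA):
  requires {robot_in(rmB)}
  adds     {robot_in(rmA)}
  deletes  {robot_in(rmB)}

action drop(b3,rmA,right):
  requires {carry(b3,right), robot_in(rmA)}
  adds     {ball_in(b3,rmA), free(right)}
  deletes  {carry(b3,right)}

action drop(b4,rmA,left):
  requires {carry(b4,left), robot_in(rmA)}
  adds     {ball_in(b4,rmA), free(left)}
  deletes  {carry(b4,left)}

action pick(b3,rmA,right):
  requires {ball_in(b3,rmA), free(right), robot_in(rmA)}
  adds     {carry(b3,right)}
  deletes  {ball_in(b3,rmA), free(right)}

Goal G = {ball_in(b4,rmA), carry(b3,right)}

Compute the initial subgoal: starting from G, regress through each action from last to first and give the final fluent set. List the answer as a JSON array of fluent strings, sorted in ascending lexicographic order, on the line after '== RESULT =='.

Work backward from the goal:
  through step 4 (pick(b3,rmA,right)): drop {carry(b3,right)}, keep {ball_in(b4,rmA)}, require {ball_in(b3,rmA), free(right), robot_in(rmA)}
    → {ball_in(b3,rmA), ball_in(b4,rmA), free(right), robot_in(rmA)}
  through step 3 (drop(b4,rmA,left)): drop {ball_in(b4,rmA)}, keep {ball_in(b3,rmA), free(right), robot_in(rmA)}, require {carry(b4,left), robot_in(rmA)}
    → {ball_in(b3,rmA), carry(b4,left), free(right), robot_in(rmA)}
  through step 2 (drop(b3,rmA,right)): drop {ball_in(b3,rmA), free(right)}, keep {carry(b4,left), robot_in(rmA)}, require {carry(b3,right), robot_in(rmA)}
    → {carry(b3,right), carry(b4,left), robot_in(rmA)}
  through step 1 (go(rmB,rmA)): drop {robot_in(rmA)}, keep {carry(b3,right), carry(b4,left)}, require {robot_in(rmB)}
    → {carry(b3,right), carry(b4,left), robot_in(rmB)}

== RESULT ==
["carry(b3,right)", "carry(b4,left)", "robot_in(rmB)"]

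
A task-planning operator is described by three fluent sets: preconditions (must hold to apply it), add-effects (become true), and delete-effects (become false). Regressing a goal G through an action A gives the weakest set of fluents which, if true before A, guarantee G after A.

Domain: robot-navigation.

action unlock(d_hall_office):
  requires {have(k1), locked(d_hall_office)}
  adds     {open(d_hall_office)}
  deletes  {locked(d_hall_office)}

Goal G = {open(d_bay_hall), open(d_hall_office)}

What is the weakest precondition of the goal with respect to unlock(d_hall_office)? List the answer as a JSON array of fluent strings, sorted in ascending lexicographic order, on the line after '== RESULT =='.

Compute (G \ add) ∪ pre:
  G ∩ del = {}  (empty — regression defined)
  G \ add = {open(d_bay_hall), open(d_hall_office)} \ {open(d_hall_office)} = {open(d_bay_hall)}
  ∪ pre   = {open(d_bay_hall)} ∪ {have(k1), locked(d_hall_office)}
          = {have(k1), locked(d_hall_office), open(d_bay_hall)}

== RESULT ==
["have(k1)", "locked(d_hall_office)", "open(d_bay_hall)"]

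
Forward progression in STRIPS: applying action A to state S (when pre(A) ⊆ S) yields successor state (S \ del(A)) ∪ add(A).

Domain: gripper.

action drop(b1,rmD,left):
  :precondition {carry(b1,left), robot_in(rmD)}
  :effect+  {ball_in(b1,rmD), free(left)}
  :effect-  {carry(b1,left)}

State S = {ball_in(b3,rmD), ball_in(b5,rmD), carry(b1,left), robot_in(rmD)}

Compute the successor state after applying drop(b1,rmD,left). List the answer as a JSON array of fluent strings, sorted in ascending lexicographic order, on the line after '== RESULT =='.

Progress:
  pre ⊆ S: {carry(b1,left), robot_in(rmD)} ⊆ S  — applicable
  S \ del = {ball_in(b3,rmD), ball_in(b5,rmD), robot_in(rmD)}
  ∪ add   = {ball_in(b1,rmD), ball_in(b3,rmD), ball_in(b5,rmD), free(left), robot_in(rmD)}

== RESULT ==
["ball_in(b1,rmD)", "ball_in(b3,rmD)", "ball_in(b5,rmD)", "free(left)", "robot_in(rmD)"]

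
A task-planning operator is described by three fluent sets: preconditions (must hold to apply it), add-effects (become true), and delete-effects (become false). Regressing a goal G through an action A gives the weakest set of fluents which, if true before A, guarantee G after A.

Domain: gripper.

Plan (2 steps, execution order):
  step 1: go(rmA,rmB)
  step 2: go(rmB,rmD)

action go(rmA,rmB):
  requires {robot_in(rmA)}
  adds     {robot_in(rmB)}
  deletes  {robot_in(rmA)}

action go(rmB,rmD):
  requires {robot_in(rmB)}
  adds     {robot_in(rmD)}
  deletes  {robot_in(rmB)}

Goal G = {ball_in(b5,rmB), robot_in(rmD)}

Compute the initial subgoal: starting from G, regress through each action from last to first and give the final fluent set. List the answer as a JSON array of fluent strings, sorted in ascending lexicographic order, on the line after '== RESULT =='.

Regress step by step:
  through step 2 (go(rmB,rmD)): drop {robot_in(rmD)}, keep {ball_in(b5,rmB)}, require {robot_in(rmB)}
    → {ball_in(b5,rmB), robot_in(rmB)}
  through step 1 (go(rmA,rmB)): drop {robot_in(rmB)}, keep {ball_in(b5,rmB)}, require {robot_in(rmA)}
    → {ball_in(b5,rmB), robot_in(rmA)}

== RESULT ==
["ball_in(b5,rmB)", "robot_in(rmA)"]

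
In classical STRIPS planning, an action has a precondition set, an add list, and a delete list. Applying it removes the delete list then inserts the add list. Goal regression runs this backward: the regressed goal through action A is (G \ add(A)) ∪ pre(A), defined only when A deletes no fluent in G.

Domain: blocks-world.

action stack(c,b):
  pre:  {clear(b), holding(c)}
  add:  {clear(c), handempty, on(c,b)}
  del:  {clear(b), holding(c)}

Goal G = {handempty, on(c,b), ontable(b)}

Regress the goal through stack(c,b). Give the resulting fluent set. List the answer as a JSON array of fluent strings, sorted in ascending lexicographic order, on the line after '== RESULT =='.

Compute (G \ add) ∪ pre:
  G ∩ del = {}  (empty — regression defined)
  G \ add = {handempty, on(c,b), ontable(b)} \ {clear(c), handempty, on(c,b)} = {ontable(b)}
  ∪ pre   = {ontable(b)} ∪ {clear(b), holding(c)}
          = {clear(b), holding(c), ontable(b)}

== RESULT ==
["clear(b)", "holding(c)", "ontable(b)"]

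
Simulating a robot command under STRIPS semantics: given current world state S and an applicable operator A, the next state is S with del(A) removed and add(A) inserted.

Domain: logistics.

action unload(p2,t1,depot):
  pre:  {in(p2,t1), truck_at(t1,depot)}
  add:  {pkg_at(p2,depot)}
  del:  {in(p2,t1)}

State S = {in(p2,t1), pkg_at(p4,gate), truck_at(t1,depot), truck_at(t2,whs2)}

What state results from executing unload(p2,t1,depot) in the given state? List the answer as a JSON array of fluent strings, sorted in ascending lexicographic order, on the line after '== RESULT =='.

Compute (S \ del) ∪ add:
  pre ⊆ S: {in(p2,t1), truck_at(t1,depot)} ⊆ S  — applicable
  S \ del = {pkg_at(p4,gate), truck_at(t1,depot), truck_at(t2,whs2)}
  ∪ add   = {pkg_at(p2,depot), pkg_at(p4,gate), truck_at(t1,depot), truck_at(t2,whs2)}

== RESULT ==
["pkg_at(p2,depot)", "pkg_at(p4,gate)", "truck_at(t1,depot)", "truck_at(t2,whs2)"]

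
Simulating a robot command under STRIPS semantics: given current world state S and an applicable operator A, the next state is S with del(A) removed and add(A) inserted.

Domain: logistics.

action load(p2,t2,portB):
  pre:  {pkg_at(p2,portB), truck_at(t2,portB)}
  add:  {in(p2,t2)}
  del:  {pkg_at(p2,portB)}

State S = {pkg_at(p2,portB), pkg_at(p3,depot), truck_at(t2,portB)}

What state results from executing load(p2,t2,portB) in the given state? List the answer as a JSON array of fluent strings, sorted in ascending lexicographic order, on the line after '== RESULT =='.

Progress:
  pre ⊆ S: {pkg_at(p2,portB), truck_at(t2,portB)} ⊆ S  — applicable
  S \ del = {pkg_at(p3,depot), truck_at(t2,portB)}
  ∪ add   = {in(p2,t2), pkg_at(p3,depot), truck_at(t2,portB)}

== RESULT ==
["in(p2,t2)", "pkg_at(p3,depot)", "truck_at(t2,portB)"]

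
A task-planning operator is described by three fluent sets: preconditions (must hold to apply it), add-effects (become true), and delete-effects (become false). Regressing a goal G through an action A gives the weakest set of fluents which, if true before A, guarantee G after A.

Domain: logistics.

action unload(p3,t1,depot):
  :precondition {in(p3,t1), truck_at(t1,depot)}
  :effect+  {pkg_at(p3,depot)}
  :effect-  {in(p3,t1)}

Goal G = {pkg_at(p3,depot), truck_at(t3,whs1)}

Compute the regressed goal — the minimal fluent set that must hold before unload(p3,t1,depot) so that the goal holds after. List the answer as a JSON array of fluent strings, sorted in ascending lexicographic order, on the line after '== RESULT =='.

Regress:
  G ∩ del = {}  (empty — regression defined)
  G \ add = {pkg_at(p3,depot), truck_at(t3,whs1)} \ {pkg_at(p3,depot)} = {truck_at(t3,whs1)}
  ∪ pre   = {truck_at(t3,whs1)} ∪ {in(p3,t1), truck_at(t1,depot)}
          = {in(p3,t1), truck_at(t1,depot), truck_at(t3,whs1)}

== RESULT ==
["in(p3,t1)", "truck_at(t1,depot)", "truck_at(t3,whs1)"]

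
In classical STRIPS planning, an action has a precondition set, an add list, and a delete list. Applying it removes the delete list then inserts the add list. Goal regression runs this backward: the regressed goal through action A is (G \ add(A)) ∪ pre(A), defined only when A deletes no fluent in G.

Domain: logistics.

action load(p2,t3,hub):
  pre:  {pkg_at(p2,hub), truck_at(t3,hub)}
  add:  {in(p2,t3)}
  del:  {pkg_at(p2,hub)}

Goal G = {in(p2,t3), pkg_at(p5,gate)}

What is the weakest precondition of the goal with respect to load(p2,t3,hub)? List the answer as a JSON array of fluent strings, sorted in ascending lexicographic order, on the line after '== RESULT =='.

Compute (G \ add) ∪ pre:
  G ∩ del = {}  (empty — regression defined)
  G \ add = {in(p2,t3), pkg_at(p5,gate)} \ {in(p2,t3)} = {pkg_at(p5,gate)}
  ∪ pre   = {pkg_at(p5,gate)} ∪ {pkg_at(p2,hub), truck_at(t3,hub)}
          = {pkg_at(p2,hub), pkg_at(p5,gate), truck_at(t3,hub)}

== RESULT ==
["pkg_at(p2,hub)", "pkg_at(p5,gate)", "truck_at(t3,hub)"]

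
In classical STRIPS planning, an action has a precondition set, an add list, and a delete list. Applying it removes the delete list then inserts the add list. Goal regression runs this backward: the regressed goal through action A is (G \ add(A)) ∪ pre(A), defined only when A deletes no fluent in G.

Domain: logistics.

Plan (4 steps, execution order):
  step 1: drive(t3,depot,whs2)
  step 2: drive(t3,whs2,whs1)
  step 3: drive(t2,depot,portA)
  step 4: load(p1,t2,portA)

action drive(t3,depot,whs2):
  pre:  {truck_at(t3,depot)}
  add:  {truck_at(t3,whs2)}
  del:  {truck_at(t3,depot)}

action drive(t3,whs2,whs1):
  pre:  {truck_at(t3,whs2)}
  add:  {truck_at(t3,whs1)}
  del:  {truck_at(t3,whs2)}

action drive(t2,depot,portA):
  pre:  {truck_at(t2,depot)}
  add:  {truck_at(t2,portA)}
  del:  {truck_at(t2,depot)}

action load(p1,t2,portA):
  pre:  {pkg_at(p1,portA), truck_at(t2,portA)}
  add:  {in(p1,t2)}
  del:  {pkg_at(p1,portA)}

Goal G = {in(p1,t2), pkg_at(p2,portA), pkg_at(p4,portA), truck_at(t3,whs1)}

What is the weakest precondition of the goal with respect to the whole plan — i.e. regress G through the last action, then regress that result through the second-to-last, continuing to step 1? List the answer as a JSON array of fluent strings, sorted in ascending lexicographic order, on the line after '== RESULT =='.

Work backward from the goal:
  through step 4 (load(p1,t2,portA)): drop {in(p1,t2)}, keep {pkg_at(p2,portA), pkg_at(p4,portA), truck_at(t3,whs1)}, require {pkg_at(p1,portA), truck_at(t2,portA)}
    → {pkg_at(p1,portA), pkg_at(p2,portA), pkg_at(p4,portA), truck_at(t2,portA), truck_at(t3,whs1)}
  through step 3 (drive(t2,depot,portA)): drop {truck_at(t2,portA)}, keep {pkg_at(p1,portA), pkg_at(p2,portA), pkg_at(p4,portA), truck_at(t3,whs1)}, require {truck_at(t2,depot)}
    → {pkg_at(p1,portA), pkg_at(p2,portA), pkg_at(p4,portA), truck_at(t2,depot), truck_at(t3,whs1)}
  through step 2 (drive(t3,whs2,whs1)): drop {truck_at(t3,whs1)}, keep {pkg_at(p1,portA), pkg_at(p2,portA), pkg_at(p4,portA), truck_at(t2,depot)}, require {truck_at(t3,whs2)}
    → {pkg_at(p1,portA), pkg_at(p2,portA), pkg_at(p4,portA), truck_at(t2,depot), truck_at(t3,whs2)}
  through step 1 (drive(t3,depot,whs2)): drop {truck_at(t3,whs2)}, keep {pkg_at(p1,portA), pkg_at(p2,portA), pkg_at(p4,portA), truck_at(t2,depot)}, require {truck_at(t3,depot)}
    → {pkg_at(p1,portA), pkg_at(p2,portA), pkg_at(p4,portA), truck_at(t2,depot), truck_at(t3,depot)}

== RESULT ==
["pkg_at(p1,portA)", "pkg_at(p2,portA)", "pkg_at(p4,portA)", "truck_at(t2,depot)", "truck_at(t3,depot)"]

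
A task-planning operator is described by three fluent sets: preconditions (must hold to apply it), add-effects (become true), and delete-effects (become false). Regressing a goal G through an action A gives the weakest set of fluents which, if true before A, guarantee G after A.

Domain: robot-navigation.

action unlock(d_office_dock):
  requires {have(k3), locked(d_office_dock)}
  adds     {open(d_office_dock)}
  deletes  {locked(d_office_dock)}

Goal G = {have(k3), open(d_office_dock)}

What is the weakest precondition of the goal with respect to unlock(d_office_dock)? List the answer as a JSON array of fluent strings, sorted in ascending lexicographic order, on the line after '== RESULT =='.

Regress:
  G ∩ del = {}  (empty — regression defined)
  G \ add = {have(k3), open(d_office_dock)} \ {open(d_office_dock)} = {have(k3)}
  ∪ pre   = {have(k3)} ∪ {have(k3), locked(d_office_dock)}
          = {have(k3), locked(d_office_dock)}

== RESULT ==
["have(k3)", "locked(d_office_dock)"]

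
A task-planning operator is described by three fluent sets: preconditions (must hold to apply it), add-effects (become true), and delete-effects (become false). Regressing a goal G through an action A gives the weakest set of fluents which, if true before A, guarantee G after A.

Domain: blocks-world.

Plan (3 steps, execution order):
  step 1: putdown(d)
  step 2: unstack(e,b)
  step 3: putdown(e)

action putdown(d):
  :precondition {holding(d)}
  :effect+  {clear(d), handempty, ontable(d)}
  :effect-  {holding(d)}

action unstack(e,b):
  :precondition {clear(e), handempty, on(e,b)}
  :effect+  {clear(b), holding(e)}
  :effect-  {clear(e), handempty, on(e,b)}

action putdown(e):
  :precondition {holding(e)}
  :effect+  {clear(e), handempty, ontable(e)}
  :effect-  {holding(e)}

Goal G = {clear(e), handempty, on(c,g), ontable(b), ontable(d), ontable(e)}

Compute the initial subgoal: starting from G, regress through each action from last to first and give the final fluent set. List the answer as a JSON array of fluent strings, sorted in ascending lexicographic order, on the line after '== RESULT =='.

Regress step by step:
  through step 3 (putdown(e)): drop {clear(e), handempty, ontable(e)}, keep {on(c,g), ontable(b), ontable(d)}, require {holding(e)}
    → {holding(e), on(c,g), ontable(b), ontable(d)}
  through step 2 (unstack(e,b)): drop {holding(e)}, keep {on(c,g), ontable(b), ontable(d)}, require {clear(e), handempty, on(e,b)}
    → {clear(e), handempty, on(c,g), on(e,b), ontable(b), ontable(d)}
  through step 1 (putdown(d)): drop {handempty, ontable(d)}, keep {clear(e), on(c,g), on(e,b), ontable(b)}, require {holding(d)}
    → {clear(e), holding(d), on(c,g), on(e,b), ontable(b)}

== RESULT ==
["clear(e)", "holding(d)", "on(c,g)", "on(e,b)", "ontable(b)"]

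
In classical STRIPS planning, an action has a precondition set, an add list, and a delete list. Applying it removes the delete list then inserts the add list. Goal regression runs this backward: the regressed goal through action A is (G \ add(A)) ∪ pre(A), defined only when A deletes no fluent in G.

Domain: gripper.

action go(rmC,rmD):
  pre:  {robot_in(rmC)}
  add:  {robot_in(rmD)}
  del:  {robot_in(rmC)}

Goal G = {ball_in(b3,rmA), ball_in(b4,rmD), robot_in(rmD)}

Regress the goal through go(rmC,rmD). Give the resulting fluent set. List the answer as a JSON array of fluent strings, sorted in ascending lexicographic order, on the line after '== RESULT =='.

Regress:
  G ∩ del = {}  (empty — regression defined)
  G \ add = {ball_in(b3,rmA), ball_in(b4,rmD), robot_in(rmD)} \ {robot_in(rmD)} = {ball_in(b3,rmA), ball_in(b4,rmD)}
  ∪ pre   = {ball_in(b3,rmA), ball_in(b4,rmD)} ∪ {robot_in(rmC)}
          = {ball_in(b3,rmA), ball_in(b4,rmD), robot_in(rmC)}

== RESULT ==
["ball_in(b3,rmA)", "ball_in(b4,rmD)", "robot_in(rmC)"]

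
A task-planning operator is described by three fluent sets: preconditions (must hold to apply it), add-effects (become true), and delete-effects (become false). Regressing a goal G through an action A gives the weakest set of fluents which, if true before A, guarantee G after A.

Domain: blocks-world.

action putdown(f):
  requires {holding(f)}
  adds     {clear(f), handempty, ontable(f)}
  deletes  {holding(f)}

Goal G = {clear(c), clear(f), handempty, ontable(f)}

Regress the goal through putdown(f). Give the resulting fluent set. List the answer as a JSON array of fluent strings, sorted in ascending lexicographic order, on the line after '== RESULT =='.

Compute (G \ add) ∪ pre:
  G ∩ del = {}  (empty — regression defined)
  G \ add = {clear(c), clear(f), handempty, ontable(f)} \ {clear(f), handempty, ontable(f)} = {clear(c)}
  ∪ pre   = {clear(c)} ∪ {holding(f)}
          = {clear(c), holding(f)}

== RESULT ==
["clear(c)", "holding(f)"]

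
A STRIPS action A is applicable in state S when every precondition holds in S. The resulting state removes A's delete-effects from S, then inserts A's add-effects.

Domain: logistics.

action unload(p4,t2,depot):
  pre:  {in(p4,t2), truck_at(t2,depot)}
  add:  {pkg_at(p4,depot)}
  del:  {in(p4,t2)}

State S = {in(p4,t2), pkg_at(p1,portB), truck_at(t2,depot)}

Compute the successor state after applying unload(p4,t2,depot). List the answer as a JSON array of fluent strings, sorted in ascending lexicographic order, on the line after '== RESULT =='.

Progress:
  pre ⊆ S: {in(p4,t2), truck_at(t2,depot)} ⊆ S  — applicable
  S \ del = {pkg_at(p1,portB), truck_at(t2,depot)}
  ∪ add   = {pkg_at(p1,portB), pkg_at(p4,depot), truck_at(t2,depot)}

== RESULT ==
["pkg_at(p1,portB)", "pkg_at(p4,depot)", "truck_at(t2,depot)"]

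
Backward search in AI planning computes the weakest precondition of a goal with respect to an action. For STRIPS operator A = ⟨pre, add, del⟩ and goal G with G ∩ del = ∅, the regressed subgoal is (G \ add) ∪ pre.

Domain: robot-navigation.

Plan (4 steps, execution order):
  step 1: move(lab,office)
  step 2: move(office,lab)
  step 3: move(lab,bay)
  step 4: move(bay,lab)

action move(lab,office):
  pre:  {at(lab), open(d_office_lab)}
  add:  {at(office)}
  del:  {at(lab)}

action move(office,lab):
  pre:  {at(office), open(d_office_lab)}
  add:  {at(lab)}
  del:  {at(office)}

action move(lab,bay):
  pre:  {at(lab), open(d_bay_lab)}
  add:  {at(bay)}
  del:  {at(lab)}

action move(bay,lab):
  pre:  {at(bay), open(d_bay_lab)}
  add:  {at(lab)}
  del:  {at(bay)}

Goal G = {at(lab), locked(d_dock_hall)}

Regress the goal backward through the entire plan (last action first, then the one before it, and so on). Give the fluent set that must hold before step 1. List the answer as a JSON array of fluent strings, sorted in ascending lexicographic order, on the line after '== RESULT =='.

Work backward from the goal:
  through step 4 (move(bay,lab)): drop {at(lab)}, keep {locked(d_dock_hall)}, require {at(bay), open(d_bay_lab)}
    → {at(bay), locked(d_dock_hall), open(d_bay_lab)}
  through step 3 (move(lab,bay)): drop {at(bay)}, keep {locked(d_dock_hall), open(d_bay_lab)}, require {at(lab), open(d_bay_lab)}
    → {at(lab), locked(d_dock_hall), open(d_bay_lab)}
  through step 2 (move(office,lab)): drop {at(lab)}, keep {locked(d_dock_hall), open(d_bay_lab)}, require {at(office), open(d_office_lab)}
    → {at(office), locked(d_dock_hall), open(d_bay_lab), open(d_office_lab)}
  through step 1 (move(lab,office)): drop {at(office)}, keep {locked(d_dock_hall), open(d_bay_lab), open(d_office_lab)}, require {at(lab), open(d_office_lab)}
    → {at(lab), locked(d_dock_hall), open(d_bay_lab), open(d_office_lab)}

== RESULT ==
["at(lab)", "locked(d_dock_hall)", "open(d_bay_lab)", "open(d_office_lab)"]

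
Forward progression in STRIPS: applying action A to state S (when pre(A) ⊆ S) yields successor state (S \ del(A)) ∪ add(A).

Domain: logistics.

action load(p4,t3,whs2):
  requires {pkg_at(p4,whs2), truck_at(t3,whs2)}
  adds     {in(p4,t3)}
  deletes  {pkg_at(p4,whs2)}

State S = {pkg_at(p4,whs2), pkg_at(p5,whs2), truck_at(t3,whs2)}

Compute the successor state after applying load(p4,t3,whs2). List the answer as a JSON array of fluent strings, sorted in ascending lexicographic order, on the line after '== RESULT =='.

Compute (S \ del) ∪ add:
  pre ⊆ S: {pkg_at(p4,whs2), truck_at(t3,whs2)} ⊆ S  — applicable
  S \ del = {pkg_at(p5,whs2), truck_at(t3,whs2)}
  ∪ add   = {in(p4,t3), pkg_at(p5,whs2), truck_at(t3,whs2)}

== RESULT ==
["in(p4,t3)", "pkg_at(p5,whs2)", "truck_at(t3,whs2)"]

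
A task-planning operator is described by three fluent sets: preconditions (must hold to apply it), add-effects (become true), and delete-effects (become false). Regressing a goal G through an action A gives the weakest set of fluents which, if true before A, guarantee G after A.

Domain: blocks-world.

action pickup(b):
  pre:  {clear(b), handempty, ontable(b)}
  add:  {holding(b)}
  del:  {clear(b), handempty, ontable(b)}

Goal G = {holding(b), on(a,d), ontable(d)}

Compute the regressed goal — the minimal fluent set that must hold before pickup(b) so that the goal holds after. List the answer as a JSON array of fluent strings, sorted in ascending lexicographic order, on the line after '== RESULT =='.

Regress:
  G ∩ del = {}  (empty — regression defined)
  G \ add = {holding(b), on(a,d), ontable(d)} \ {holding(b)} = {on(a,d), ontable(d)}
  ∪ pre   = {on(a,d), ontable(d)} ∪ {clear(b), handempty, ontable(b)}
          = {clear(b), handempty, on(a,d), ontable(b), ontable(d)}

== RESULT ==
["clear(b)", "handempty", "on(a,d)", "ontable(b)", "ontable(d)"]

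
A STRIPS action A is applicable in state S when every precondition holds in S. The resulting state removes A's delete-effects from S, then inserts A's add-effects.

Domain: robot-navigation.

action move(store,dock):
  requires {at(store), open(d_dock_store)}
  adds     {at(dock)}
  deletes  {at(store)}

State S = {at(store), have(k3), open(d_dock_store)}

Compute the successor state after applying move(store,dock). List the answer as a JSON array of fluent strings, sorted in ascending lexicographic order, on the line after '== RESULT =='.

Compute (S \ del) ∪ add:
  pre ⊆ S: {at(store), open(d_dock_store)} ⊆ S  — applicable
  S \ del = {have(k3), open(d_dock_store)}
  ∪ add   = {at(dock), have(k3), open(d_dock_store)}

== RESULT ==
["at(dock)", "have(k3)", "open(d_dock_store)"]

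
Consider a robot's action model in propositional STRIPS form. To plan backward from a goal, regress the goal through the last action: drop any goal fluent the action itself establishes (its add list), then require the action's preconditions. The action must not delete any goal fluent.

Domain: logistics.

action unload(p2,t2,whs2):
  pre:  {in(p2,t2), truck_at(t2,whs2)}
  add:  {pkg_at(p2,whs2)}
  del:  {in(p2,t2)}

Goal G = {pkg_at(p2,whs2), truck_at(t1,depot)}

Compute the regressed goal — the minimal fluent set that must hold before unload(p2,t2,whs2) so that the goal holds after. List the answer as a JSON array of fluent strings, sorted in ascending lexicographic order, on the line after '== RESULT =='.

Regress:
  G ∩ del = {}  (empty — regression defined)
  G \ add = {pkg_at(p2,whs2), truck_at(t1,depot)} \ {pkg_at(p2,whs2)} = {truck_at(t1,depot)}
  ∪ pre   = {truck_at(t1,depot)} ∪ {in(p2,t2), truck_at(t2,whs2)}
          = {in(p2,t2), truck_at(t1,depot), truck_at(t2,whs2)}

== RESULT ==
["in(p2,t2)", "truck_at(t1,depot)", "truck_at(t2,whs2)"]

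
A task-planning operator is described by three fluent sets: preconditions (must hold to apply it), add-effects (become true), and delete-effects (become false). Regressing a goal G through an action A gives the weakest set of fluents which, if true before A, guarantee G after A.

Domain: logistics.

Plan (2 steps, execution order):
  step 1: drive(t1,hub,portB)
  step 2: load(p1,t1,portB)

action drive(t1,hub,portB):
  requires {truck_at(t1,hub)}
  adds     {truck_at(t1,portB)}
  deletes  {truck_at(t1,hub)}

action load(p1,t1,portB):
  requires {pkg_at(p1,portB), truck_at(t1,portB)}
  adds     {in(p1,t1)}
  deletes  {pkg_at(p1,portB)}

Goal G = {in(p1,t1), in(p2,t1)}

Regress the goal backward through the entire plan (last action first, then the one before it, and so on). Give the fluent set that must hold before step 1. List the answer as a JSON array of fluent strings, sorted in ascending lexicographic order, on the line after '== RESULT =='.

Work backward from the goal:
  through step 2 (load(p1,t1,portB)): drop {in(p1,t1)}, keep {in(p2,t1)}, require {pkg_at(p1,portB), truck_at(t1,portB)}
    → {in(p2,t1), pkg_at(p1,portB), truck_at(t1,portB)}
  through step 1 (drive(t1,hub,portB)): drop {truck_at(t1,portB)}, keep {in(p2,t1), pkg_at(p1,portB)}, require {truck_at(t1,hub)}
    → {in(p2,t1), pkg_at(p1,portB), truck_at(t1,hub)}

== RESULT ==
["in(p2,t1)", "pkg_at(p1,portB)", "truck_at(t1,hub)"]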